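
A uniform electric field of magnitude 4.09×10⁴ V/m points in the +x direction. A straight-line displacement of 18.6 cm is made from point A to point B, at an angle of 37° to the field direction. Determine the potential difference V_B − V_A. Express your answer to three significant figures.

Only the component of displacement along E changes the potential: ΔV = −E·d·cosθ.
ΔV = −(4.09×10⁴ V/m)(0.186 m)cos37° = -6080 V.

-6080 V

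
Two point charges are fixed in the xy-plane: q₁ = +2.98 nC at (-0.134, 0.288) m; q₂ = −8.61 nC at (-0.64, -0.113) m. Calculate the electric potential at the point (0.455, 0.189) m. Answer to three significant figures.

-23.3 V

The total potential is the scalar sum of each charge's contribution, V = Σ kqᵢ/rᵢ.
Distances from the field point to each charge: r₁ = 0.597 m, r₂ = 1.14 m.
V = k[(2.98×10⁻⁹)/(0.597) + (-8.61×10⁻⁹)/(1.14)] = -23.3 V.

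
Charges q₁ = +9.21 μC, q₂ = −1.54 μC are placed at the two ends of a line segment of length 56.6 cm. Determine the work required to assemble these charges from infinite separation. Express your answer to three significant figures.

The work to assemble the configuration equals its total potential energy, U = Σ kqᵢqⱼ/rᵢⱼ over all pairs.
The separation is r = 0.566 m.
U = (-0.225) = -0.225 J.

-0.225 J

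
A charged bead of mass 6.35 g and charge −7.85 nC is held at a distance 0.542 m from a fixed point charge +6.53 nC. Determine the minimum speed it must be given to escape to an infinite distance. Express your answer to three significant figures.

0.0164 m/s

To just escape, total mechanical energy must reach zero at infinity: ½mv²_min + U = 0, so ½mv²_min = −U = |kQq|/r.
|U| = |kQq|/r = (8.99×10⁹ N·m²/C²)(6.53×10⁻⁹)(7.85×10⁻⁹)/(0.542) = 8.50×10⁻⁷ J.
v_min = √(2|U|/m) = √(2·8.50×10⁻⁷/6.35×10⁻³) = 0.0164 m/s.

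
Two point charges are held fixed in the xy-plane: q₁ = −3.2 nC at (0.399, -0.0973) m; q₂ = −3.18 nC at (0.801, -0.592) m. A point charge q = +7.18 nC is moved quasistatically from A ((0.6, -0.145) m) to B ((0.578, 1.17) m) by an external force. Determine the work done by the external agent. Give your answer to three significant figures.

1.14×10⁻⁶ J

For quasistatic motion the external work equals the change in potential energy: W_ext = qΔV = q(V_B − V_A).
At A: distances to the source charges are 0.207 m, 0.490 m; V_A = Σ kqᵢ/rᵢ = -198 V.
At B: distances to the source charges are 1.28 m, 1.78 m; V_B = Σ kqᵢ/rᵢ = -38.6 V.
ΔV = V_B − V_A = 159 V.
W_ext = qΔV = (7.18×10⁻⁹ C)(159 V) = 1.14×10⁻⁶ J.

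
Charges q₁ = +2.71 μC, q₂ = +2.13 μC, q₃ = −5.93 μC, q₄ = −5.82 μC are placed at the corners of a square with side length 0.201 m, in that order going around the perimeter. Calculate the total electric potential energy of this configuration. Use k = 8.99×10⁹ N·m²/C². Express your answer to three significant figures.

The assembly work is the sum of pairwise potential energies, U = Σ_{i<j} kqᵢqⱼ/rᵢⱼ.
The four side pairs have separation 0.201 m and the two diagonal pairs 0.284 m.
Summing all 6 pair terms gives U = -0.369 J.

-0.369 J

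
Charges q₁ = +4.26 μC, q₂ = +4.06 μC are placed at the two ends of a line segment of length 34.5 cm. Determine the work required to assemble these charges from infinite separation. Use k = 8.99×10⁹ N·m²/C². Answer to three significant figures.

0.451 J

The work to assemble the configuration equals its total potential energy, U = Σ kqᵢqⱼ/rᵢⱼ over all pairs.
The separation is r = 0.345 m.
U = (0.451) = 0.451 J.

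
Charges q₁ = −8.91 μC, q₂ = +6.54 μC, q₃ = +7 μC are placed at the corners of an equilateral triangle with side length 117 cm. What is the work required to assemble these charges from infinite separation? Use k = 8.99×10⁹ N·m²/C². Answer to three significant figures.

The assembly work is the sum of pairwise potential energies, U = Σ_{i<j} kqᵢqⱼ/rᵢⱼ.
All three pair separations equal the side length, 1.17 m.
U = (-0.448) + (-0.479) + (0.352) = -0.575 J.

-0.575 J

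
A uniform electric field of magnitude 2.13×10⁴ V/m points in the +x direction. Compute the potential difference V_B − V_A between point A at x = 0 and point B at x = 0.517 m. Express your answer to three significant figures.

In a uniform field, potential decreases in the direction of E: V_B − V_A = −E·Δx.
V_B − V_A = −(2.13×10⁴ V/m)(0.517 m) = -1.10×10⁴ V.

-1.10×10⁴ V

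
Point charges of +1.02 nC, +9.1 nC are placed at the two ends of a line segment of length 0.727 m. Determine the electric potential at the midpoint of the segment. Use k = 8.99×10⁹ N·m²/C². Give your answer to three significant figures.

The total potential is the scalar sum of each charge's contribution, V = Σ kqᵢ/rᵢ.
Each charge is 0.363 m from the midpoint.
V = k[(1.02×10⁻⁹)/(0.363) + (9.10×10⁻⁹)/(0.363)] = 250 V.

250 V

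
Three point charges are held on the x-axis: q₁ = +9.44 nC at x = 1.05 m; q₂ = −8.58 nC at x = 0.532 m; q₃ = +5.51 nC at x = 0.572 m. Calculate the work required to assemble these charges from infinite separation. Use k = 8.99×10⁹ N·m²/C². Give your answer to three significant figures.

-1.11×10⁻⁵ J

The work to assemble the configuration equals its total potential energy, U = Σ kqᵢqⱼ/rᵢⱼ over all pairs.
Pair separations: r₁₂ = 0.518 m, r₁₃ = 0.478 m, r₂₃ = 0.0400 m.
U = (-1.41×10⁻⁶) + (9.78×10⁻⁷) + (-1.06×10⁻⁵) = -1.11×10⁻⁵ J.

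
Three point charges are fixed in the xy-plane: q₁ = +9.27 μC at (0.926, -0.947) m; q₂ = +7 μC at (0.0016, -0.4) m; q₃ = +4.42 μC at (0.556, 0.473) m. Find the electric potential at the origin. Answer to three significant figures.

Electric potential is a scalar, so the contributions from each charge add algebraically: V = Σ kqᵢ/rᵢ.
Distances from the field point to each charge: r₁ = 1.32 m, r₂ = 0.400 m, r₃ = 0.730 m.
V = k[(9.27×10⁻⁶)/(1.32) + (7.00×10⁻⁶)/(0.400) + (4.42×10⁻⁶)/(0.730)] = 2.75×10⁵ V.

2.75×10⁵ V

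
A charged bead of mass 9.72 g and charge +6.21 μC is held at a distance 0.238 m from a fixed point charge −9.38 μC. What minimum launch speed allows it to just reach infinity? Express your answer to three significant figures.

21.3 m/s

To just escape, total mechanical energy must reach zero at infinity: ½mv²_min + U = 0, so ½mv²_min = −U = |kQq|/r.
|U| = |kQq|/r = (8.99×10⁹ N·m²/C²)(9.38×10⁻⁶)(6.21×10⁻⁶)/(0.238) = 2.20 J.
v_min = √(2|U|/m) = √(2·2.20/9.72×10⁻³) = 21.3 m/s.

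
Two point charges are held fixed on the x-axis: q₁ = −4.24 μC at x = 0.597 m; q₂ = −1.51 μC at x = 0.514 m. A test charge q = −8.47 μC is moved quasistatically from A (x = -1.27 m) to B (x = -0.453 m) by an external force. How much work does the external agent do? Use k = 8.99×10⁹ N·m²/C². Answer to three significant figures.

For quasistatic motion the external work equals the change in potential energy: W_ext = qΔV = q(V_B − V_A).
At A: distances to the source charges are 1.87 m, 1.78 m; V_A = Σ kqᵢ/rᵢ = -2.80×10⁴ V.
At B: distances to the source charges are 1.05 m, 0.967 m; V_B = Σ kqᵢ/rᵢ = -5.03×10⁴ V.
ΔV = V_B − V_A = -2.23×10⁴ V.
W_ext = qΔV = (-8.47×10⁻⁶ C)(-2.23×10⁴ V) = 0.189 J.

0.189 J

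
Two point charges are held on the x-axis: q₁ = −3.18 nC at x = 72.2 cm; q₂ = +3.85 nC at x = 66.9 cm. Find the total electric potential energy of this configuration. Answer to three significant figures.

-2.08×10⁻⁶ J

The work to assemble the configuration equals its total potential energy, U = Σ kqᵢqⱼ/rᵢⱼ over all pairs.
Pair separations: r₁₂ = 0.0530 m.
U = (-2.08×10⁻⁶) = -2.08×10⁻⁶ J.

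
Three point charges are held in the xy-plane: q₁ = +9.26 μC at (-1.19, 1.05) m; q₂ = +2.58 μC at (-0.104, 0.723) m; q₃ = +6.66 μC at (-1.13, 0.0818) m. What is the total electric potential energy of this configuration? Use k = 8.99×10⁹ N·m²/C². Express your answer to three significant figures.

0.889 J

The assembly work is the sum of pairwise potential energies, U = Σ_{i<j} kqᵢqⱼ/rᵢⱼ.
Pair separations: r₁₂ = 1.13 m, r₁₃ = 0.970 m, r₂₃ = 1.21 m.
U = (0.189) + (0.572) + (0.128) = 0.889 J.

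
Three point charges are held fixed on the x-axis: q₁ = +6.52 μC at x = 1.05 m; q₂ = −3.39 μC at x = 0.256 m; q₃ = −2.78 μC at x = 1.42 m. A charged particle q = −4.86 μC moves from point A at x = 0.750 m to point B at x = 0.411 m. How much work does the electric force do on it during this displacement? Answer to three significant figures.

-1.10 J

The work done by the electric force is W_field = −ΔU = −q(V_B − V_A) = q(V_A − V_B).
At A: distances to the source charges are 0.300 m, 0.494 m, 0.670 m; V_A = Σ kqᵢ/rᵢ = 9.64×10⁴ V.
At B: distances to the source charges are 0.639 m, 0.155 m, 1.01 m; V_B = Σ kqᵢ/rᵢ = -1.30×10⁵ V.
ΔV = V_B − V_A = -2.26×10⁵ V.
W_field = −qΔV = −(-4.86×10⁻⁶ C)(-2.26×10⁵ V) = -1.10 J.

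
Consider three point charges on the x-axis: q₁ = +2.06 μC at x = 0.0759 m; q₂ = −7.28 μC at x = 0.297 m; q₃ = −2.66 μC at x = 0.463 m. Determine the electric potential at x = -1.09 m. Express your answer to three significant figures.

-4.67×10⁴ V

The total potential is the scalar sum of each charge's contribution, V = Σ kqᵢ/rᵢ.
Distances from the field point to each charge: r₁ = 1.17 m, r₂ = 1.39 m, r₃ = 1.55 m.
V = k[(2.06×10⁻⁶)/(1.17) + (-7.28×10⁻⁶)/(1.39) + (-2.66×10⁻⁶)/(1.55)] = -4.67×10⁴ V.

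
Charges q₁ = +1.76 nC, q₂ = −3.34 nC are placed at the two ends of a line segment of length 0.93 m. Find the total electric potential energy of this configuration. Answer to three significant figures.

The work to assemble the configuration equals its total potential energy, U = Σ kqᵢqⱼ/rᵢⱼ over all pairs.
The separation is r = 0.930 m.
U = (-5.68×10⁻⁸) = -5.68×10⁻⁸ J.

-5.68×10⁻⁸ J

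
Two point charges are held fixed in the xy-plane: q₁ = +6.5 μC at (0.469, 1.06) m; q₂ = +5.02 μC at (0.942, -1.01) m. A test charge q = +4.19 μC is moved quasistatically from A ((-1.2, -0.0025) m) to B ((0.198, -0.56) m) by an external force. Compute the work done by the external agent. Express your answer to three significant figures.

For quasistatic motion the external work equals the change in potential energy: W_ext = qΔV = q(V_B − V_A).
At A: distances to the source charges are 1.98 m, 2.37 m; V_A = Σ kqᵢ/rᵢ = 4.86×10⁴ V.
At B: distances to the source charges are 1.64 m, 0.870 m; V_B = Σ kqᵢ/rᵢ = 8.75×10⁴ V.
ΔV = V_B − V_A = 3.89×10⁴ V.
W_ext = qΔV = (4.19×10⁻⁶ C)(3.89×10⁴ V) = 0.163 J.

0.163 J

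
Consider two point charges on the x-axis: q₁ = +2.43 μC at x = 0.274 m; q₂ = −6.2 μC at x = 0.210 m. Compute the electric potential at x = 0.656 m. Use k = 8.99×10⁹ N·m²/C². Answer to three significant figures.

-6.78×10⁴ V

The total potential is the scalar sum of each charge's contribution, V = Σ kqᵢ/rᵢ.
Distances from the field point to each charge: r₁ = 0.382 m, r₂ = 0.446 m.
V = k[(2.43×10⁻⁶)/(0.382) + (-6.20×10⁻⁶)/(0.446)] = -6.78×10⁴ V.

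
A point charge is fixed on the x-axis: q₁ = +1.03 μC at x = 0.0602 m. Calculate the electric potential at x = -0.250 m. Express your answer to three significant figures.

The total potential is the scalar sum of each charge's contribution, V = Σ kqᵢ/rᵢ.
V = k[(1.03×10⁻⁶)/(0.310)] = 2.99×10⁴ V.

2.99×10⁴ V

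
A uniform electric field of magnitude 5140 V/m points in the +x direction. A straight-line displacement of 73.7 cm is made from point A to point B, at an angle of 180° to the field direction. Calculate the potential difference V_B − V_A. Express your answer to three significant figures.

Only the component of displacement along E changes the potential: ΔV = −E·d·cosθ.
ΔV = −(5140 V/m)(0.737 m)cos180° = 3790 V.

3790 V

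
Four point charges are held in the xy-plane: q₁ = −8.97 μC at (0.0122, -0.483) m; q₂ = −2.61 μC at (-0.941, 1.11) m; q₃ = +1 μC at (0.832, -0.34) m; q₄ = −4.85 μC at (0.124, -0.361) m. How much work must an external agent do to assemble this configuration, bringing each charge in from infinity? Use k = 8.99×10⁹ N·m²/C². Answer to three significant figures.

2.37 J

The work to assemble the configuration equals its total potential energy, U = Σ kqᵢqⱼ/rᵢⱼ over all pairs.
Pair separations: r₁₂ = 1.86 m, r₁₃ = 0.832 m, r₁₄ = 0.165 m, r₂₃ = 2.29 m, r₂₄ = 1.82 m, r₃₄ = 0.708 m.
Summing all 6 pair terms gives U = 2.37 J.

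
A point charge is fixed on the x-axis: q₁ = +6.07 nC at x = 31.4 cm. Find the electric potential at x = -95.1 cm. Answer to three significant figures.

Electric potential is a scalar, so the contributions from each charge add algebraically: V = Σ kqᵢ/rᵢ.
V = k[(6.07×10⁻⁹)/(1.26)] = 43.1 V.

43.1 V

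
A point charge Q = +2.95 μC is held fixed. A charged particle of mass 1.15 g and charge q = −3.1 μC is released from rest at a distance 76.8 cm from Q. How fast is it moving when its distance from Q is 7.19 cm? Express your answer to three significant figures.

Only the electrostatic force acts, so mechanical energy is conserved: ½mv² = U₁ − U₂ = kQq(1/r₁ − 1/r₂).
U₁ − U₂ = (8.99×10⁹ N·m²/C²)(2.95×10⁻⁶ C)(-3.10×10⁻⁶ C)(1/0.768 − 1/0.0719) = 1.04 J.
v = √(2·1.04/1.15×10⁻³) = 42.5 m/s.

42.5 m/s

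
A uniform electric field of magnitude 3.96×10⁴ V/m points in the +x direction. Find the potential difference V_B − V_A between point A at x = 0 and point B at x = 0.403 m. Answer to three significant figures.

-1.60×10⁴ V

In a uniform field, potential decreases in the direction of E: V_B − V_A = −E·Δx.
V_B − V_A = −(3.96×10⁴ V/m)(0.403 m) = -1.60×10⁴ V.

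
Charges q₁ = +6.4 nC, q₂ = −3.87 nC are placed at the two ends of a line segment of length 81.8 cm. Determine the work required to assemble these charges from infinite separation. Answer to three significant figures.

-2.72×10⁻⁷ J

The assembly work is the sum of pairwise potential energies, U = Σ_{i<j} kqᵢqⱼ/rᵢⱼ.
The separation is r = 0.818 m.
U = (-2.72×10⁻⁷) = -2.72×10⁻⁷ J.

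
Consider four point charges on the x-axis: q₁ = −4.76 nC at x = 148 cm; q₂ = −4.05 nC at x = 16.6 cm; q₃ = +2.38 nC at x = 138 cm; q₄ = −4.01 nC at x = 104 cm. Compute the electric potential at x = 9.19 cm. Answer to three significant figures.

Electric potential is a scalar, so the contributions from each charge add algebraically: V = Σ kqᵢ/rᵢ.
Distances from the field point to each charge: r₁ = 1.39 m, r₂ = 0.0741 m, r₃ = 1.29 m, r₄ = 0.948 m.
V = k[(-4.76×10⁻⁹)/(1.39) + (-4.05×10⁻⁹)/(0.0741) + (2.38×10⁻⁹)/(1.29) + (-4.01×10⁻⁹)/(0.948)] = -544 V.

-544 V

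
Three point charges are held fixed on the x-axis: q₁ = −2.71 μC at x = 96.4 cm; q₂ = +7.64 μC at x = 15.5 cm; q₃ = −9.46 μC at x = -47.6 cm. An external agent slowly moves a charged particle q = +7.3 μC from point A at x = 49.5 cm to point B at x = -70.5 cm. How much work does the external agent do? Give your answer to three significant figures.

For quasistatic motion the external work equals the change in potential energy: W_ext = qΔV = q(V_B − V_A).
At A: distances to the source charges are 0.469 m, 0.340 m, 0.971 m; V_A = Σ kqᵢ/rᵢ = 6.25×10⁴ V.
At B: distances to the source charges are 1.67 m, 0.860 m, 0.229 m; V_B = Σ kqᵢ/rᵢ = -3.06×10⁵ V.
ΔV = V_B − V_A = -3.69×10⁵ V.
W_ext = qΔV = (7.30×10⁻⁶ C)(-3.69×10⁵ V) = -2.69 J.

-2.69 J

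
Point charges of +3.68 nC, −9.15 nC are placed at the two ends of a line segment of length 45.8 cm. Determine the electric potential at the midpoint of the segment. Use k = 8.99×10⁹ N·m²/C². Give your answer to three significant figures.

-215 V

Electric potential is a scalar, so the contributions from each charge add algebraically: V = Σ kqᵢ/rᵢ.
Each charge is 0.229 m from the midpoint.
V = k[(3.68×10⁻⁹)/(0.229) + (-9.15×10⁻⁹)/(0.229)] = -215 V.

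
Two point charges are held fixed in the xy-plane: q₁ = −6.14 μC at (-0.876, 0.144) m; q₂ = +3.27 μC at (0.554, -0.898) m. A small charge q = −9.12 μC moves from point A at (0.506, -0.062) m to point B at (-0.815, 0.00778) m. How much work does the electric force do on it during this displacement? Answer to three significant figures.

The work done by the electric force is W_field = −ΔU = −q(V_B − V_A) = q(V_A − V_B).
At A: distances to the source charges are 1.40 m, 0.837 m; V_A = Σ kqᵢ/rᵢ = -4400 V.
At B: distances to the source charges are 0.149 m, 1.64 m; V_B = Σ kqᵢ/rᵢ = -3.52×10⁵ V.
ΔV = V_B − V_A = -3.48×10⁵ V.
W_field = −qΔV = −(-9.12×10⁻⁶ C)(-3.48×10⁵ V) = -3.17 J.

-3.17 J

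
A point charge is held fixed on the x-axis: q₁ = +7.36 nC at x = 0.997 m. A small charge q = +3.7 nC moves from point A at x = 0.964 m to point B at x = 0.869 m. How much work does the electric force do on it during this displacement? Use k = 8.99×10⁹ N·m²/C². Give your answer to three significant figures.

The work done by the electric force is W_field = −ΔU = −q(V_B − V_A) = q(V_A − V_B).
At A: distance to the source charge is 0.0330 m; V_A = kq₁/r = 2010 V.
At B: distance to the source charge is 0.128 m; V_B = kq₁/r = 517 V.
ΔV = V_B − V_A = -1490 V.
W_field = −qΔV = −(3.70×10⁻⁹ C)(-1490 V) = 5.51×10⁻⁶ J.

5.51×10⁻⁶ J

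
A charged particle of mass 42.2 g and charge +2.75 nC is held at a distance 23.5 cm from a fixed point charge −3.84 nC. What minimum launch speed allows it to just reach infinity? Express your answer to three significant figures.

4.38×10⁻³ m/s

To just escape, total mechanical energy must reach zero at infinity: ½mv²_min + U = 0, so ½mv²_min = −U = |kQq|/r.
|U| = |kQq|/r = (8.99×10⁹ N·m²/C²)(3.84×10⁻⁹)(2.75×10⁻⁹)/(0.235) = 4.04×10⁻⁷ J.
v_min = √(2|U|/m) = √(2·4.04×10⁻⁷/0.0422) = 4.38×10⁻³ m/s.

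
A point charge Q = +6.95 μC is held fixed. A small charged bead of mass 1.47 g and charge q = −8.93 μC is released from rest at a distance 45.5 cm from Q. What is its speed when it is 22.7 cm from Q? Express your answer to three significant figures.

Only the electrostatic force acts, so mechanical energy is conserved: ½mv² = U₁ − U₂ = kQq(1/r₁ − 1/r₂).
U₁ − U₂ = (8.99×10⁹ N·m²/C²)(6.95×10⁻⁶ C)(-8.93×10⁻⁶ C)(1/0.455 − 1/0.227) = 1.23 J.
v = √(2·1.23/1.47×10⁻³) = 40.9 m/s.

40.9 m/s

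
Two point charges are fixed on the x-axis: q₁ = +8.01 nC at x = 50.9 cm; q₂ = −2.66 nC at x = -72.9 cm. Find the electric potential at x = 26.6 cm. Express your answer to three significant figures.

272 V

The total potential is the scalar sum of each charge's contribution, V = Σ kqᵢ/rᵢ.
Distances from the field point to each charge: r₁ = 0.243 m, r₂ = 0.995 m.
V = k[(8.01×10⁻⁹)/(0.243) + (-2.66×10⁻⁹)/(0.995)] = 272 V.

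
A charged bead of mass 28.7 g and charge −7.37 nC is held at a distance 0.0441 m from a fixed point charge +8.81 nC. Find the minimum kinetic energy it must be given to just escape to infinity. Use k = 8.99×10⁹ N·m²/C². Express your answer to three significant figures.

1.32×10⁻⁵ J

To just escape, total mechanical energy must reach zero at infinity: ½mv²_min + U = 0, so ½mv²_min = −U = |kQq|/r.
|U| = |kQq|/r = (8.99×10⁹ N·m²/C²)(8.81×10⁻⁹)(7.37×10⁻⁹)/(0.0441) = 1.32×10⁻⁵ J.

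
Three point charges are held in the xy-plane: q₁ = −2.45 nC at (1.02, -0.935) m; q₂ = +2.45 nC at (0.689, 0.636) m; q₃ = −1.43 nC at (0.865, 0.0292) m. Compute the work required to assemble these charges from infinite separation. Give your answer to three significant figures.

-5.12×10⁻⁸ J

The assembly work is the sum of pairwise potential energies, U = Σ_{i<j} kqᵢqⱼ/rᵢⱼ.
Pair separations: r₁₂ = 1.61 m, r₁₃ = 0.977 m, r₂₃ = 0.632 m.
U = (-3.36×10⁻⁸) + (3.23×10⁻⁸) + (-4.99×10⁻⁸) = -5.12×10⁻⁸ J.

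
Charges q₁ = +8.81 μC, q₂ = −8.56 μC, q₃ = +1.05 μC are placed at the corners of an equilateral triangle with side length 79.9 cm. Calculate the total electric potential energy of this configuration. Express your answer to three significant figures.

-0.846 J

The work to assemble the configuration equals its total potential energy, U = Σ kqᵢqⱼ/rᵢⱼ over all pairs.
All three pair separations equal the side length, 0.799 m.
U = (-0.849) + (0.104) + (-0.101) = -0.846 J.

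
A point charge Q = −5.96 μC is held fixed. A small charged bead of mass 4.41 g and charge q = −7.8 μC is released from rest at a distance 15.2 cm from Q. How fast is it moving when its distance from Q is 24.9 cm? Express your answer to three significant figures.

22.0 m/s

Only the electrostatic force acts, so mechanical energy is conserved: ½mv² = U₁ − U₂ = kQq(1/r₁ − 1/r₂).
U₁ − U₂ = (8.99×10⁹ N·m²/C²)(-5.96×10⁻⁶ C)(-7.80×10⁻⁶ C)(1/0.152 − 1/0.249) = 1.07 J.
v = √(2·1.07/4.41×10⁻³) = 22.0 m/s.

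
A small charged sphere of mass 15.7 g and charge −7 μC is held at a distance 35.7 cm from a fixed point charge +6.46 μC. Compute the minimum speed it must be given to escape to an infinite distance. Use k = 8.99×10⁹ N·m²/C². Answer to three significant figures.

To just escape, total mechanical energy must reach zero at infinity: ½mv²_min + U = 0, so ½mv²_min = −U = |kQq|/r.
|U| = |kQq|/r = (8.99×10⁹ N·m²/C²)(6.46×10⁻⁶)(7.00×10⁻⁶)/(0.357) = 1.14 J.
v_min = √(2|U|/m) = √(2·1.14/0.0157) = 12.0 m/s.

12.0 m/s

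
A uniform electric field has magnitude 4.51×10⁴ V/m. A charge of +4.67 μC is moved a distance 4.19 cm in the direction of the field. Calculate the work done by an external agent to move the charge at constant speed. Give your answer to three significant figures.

The potential change for a displacement 4.19 cm in the direction of the field is ΔV = −Ed = -1890 V.
W_ext = qΔV = -8.82×10⁻³ J.

-8.82×10⁻³ J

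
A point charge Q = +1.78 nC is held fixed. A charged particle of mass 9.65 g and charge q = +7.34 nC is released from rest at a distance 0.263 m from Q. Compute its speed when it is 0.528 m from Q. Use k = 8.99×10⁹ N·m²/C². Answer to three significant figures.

6.82×10⁻³ m/s

Only the electrostatic force acts, so mechanical energy is conserved: ½mv² = U₁ − U₂ = kQq(1/r₁ − 1/r₂).
U₁ − U₂ = (8.99×10⁹ N·m²/C²)(1.78×10⁻⁹ C)(7.34×10⁻⁹ C)(1/0.263 − 1/0.528) = 2.24×10⁻⁷ J.
v = √(2·2.24×10⁻⁷/9.65×10⁻³) = 6.82×10⁻³ m/s.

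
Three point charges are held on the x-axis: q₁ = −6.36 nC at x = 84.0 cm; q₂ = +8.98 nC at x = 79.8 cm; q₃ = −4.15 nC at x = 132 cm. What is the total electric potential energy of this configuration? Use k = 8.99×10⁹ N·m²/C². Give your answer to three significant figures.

The work to assemble the configuration equals its total potential energy, U = Σ kqᵢqⱼ/rᵢⱼ over all pairs.
Pair separations: r₁₂ = 0.0420 m, r₁₃ = 0.480 m, r₂₃ = 0.522 m.
U = (-1.22×10⁻⁵) + (4.94×10⁻⁷) + (-6.42×10⁻⁷) = -1.24×10⁻⁵ J.

-1.24×10⁻⁵ J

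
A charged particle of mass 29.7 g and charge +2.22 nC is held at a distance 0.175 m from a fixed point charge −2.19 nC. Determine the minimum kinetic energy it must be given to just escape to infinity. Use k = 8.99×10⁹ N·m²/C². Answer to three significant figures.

To just escape, total mechanical energy must reach zero at infinity: ½mv²_min + U = 0, so ½mv²_min = −U = |kQq|/r.
|U| = |kQq|/r = (8.99×10⁹ N·m²/C²)(2.19×10⁻⁹)(2.22×10⁻⁹)/(0.175) = 2.50×10⁻⁷ J.

2.50×10⁻⁷ J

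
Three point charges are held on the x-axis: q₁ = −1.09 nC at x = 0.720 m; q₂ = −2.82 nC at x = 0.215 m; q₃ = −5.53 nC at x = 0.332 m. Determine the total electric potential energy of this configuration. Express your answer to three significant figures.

1.39×10⁻⁶ J

The assembly work is the sum of pairwise potential energies, U = Σ_{i<j} kqᵢqⱼ/rᵢⱼ.
Pair separations: r₁₂ = 0.505 m, r₁₃ = 0.388 m, r₂₃ = 0.117 m.
U = (5.47×10⁻⁸) + (1.40×10⁻⁷) + (1.20×10⁻⁶) = 1.39×10⁻⁶ J.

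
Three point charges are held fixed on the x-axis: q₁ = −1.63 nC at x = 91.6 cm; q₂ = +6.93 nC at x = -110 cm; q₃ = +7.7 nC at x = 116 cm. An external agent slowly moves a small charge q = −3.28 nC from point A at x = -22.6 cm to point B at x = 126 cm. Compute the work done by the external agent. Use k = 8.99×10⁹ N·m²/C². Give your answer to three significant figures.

For quasistatic motion the external work equals the change in potential energy: W_ext = qΔV = q(V_B − V_A).
At A: distances to the source charges are 1.14 m, 0.874 m, 1.39 m; V_A = Σ kqᵢ/rᵢ = 108 V.
At B: distances to the source charges are 0.344 m, 2.36 m, 0.100 m; V_B = Σ kqᵢ/rᵢ = 676 V.
ΔV = V_B − V_A = 568 V.
W_ext = qΔV = (-3.28×10⁻⁹ C)(568 V) = -1.86×10⁻⁶ J.

-1.86×10⁻⁶ J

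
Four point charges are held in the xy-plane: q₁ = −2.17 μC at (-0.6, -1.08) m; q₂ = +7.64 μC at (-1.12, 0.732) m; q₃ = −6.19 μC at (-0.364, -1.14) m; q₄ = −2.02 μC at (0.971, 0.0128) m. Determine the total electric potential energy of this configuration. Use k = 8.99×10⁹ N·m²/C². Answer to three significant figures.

0.228 J

The assembly work is the sum of pairwise potential energies, U = Σ_{i<j} kqᵢqⱼ/rᵢⱼ.
Pair separations: r₁₂ = 1.89 m, r₁₃ = 0.244 m, r₁₄ = 1.91 m, r₂₃ = 2.02 m, r₂₄ = 2.21 m, r₃₄ = 1.76 m.
Summing all 6 pair terms gives U = 0.228 J.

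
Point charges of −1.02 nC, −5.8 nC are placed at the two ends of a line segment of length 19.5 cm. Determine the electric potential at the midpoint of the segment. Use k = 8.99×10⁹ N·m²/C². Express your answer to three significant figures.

The total potential is the scalar sum of each charge's contribution, V = Σ kqᵢ/rᵢ.
Each charge is 0.0975 m from the midpoint.
V = k[(-1.02×10⁻⁹)/(0.0975) + (-5.80×10⁻⁹)/(0.0975)] = -629 V.

-629 V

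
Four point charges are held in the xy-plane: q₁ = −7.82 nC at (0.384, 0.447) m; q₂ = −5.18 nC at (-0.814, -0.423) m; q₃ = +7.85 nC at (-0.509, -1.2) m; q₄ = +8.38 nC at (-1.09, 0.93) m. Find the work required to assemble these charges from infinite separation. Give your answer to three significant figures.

The assembly work is the sum of pairwise potential energies, U = Σ_{i<j} kqᵢqⱼ/rᵢⱼ.
Pair separations: r₁₂ = 1.48 m, r₁₃ = 1.87 m, r₁₄ = 1.55 m, r₂₃ = 0.835 m, r₂₄ = 1.38 m, r₃₄ = 2.21 m.
Summing all 6 pair terms gives U = -8.81×10⁻⁷ J.

-8.81×10⁻⁷ J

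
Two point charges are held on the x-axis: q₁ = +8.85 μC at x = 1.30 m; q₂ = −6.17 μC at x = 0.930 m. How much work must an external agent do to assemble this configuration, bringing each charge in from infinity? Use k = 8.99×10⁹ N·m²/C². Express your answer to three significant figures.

The assembly work is the sum of pairwise potential energies, U = Σ_{i<j} kqᵢqⱼ/rᵢⱼ.
Pair separations: r₁₂ = 0.370 m.
U = (-1.33) = -1.33 J.

-1.33 J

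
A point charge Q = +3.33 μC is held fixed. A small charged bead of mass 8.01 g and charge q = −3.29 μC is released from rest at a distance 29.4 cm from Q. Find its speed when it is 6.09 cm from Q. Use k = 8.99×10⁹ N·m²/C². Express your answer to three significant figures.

17.9 m/s

Only the electrostatic force acts, so mechanical energy is conserved: ½mv² = U₁ − U₂ = kQq(1/r₁ − 1/r₂).
U₁ − U₂ = (8.99×10⁹ N·m²/C²)(3.33×10⁻⁶ C)(-3.29×10⁻⁶ C)(1/0.294 − 1/0.0609) = 1.28 J.
v = √(2·1.28/8.01×10⁻³) = 17.9 m/s.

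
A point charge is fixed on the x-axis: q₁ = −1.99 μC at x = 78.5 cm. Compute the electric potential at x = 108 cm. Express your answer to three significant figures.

-6.06×10⁴ V

The total potential is the scalar sum of each charge's contribution, V = Σ kqᵢ/rᵢ.
V = k[(-1.99×10⁻⁶)/(0.295)] = -6.06×10⁴ V.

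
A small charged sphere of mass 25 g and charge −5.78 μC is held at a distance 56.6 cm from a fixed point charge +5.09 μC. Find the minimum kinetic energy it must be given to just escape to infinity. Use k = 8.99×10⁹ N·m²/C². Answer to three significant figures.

To just escape, total mechanical energy must reach zero at infinity: ½mv²_min + U = 0, so ½mv²_min = −U = |kQq|/r.
|U| = |kQq|/r = (8.99×10⁹ N·m²/C²)(5.09×10⁻⁶)(5.78×10⁻⁶)/(0.566) = 0.467 J.

0.467 J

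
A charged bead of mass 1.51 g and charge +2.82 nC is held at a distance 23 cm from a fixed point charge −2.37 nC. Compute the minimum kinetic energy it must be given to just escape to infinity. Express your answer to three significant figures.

To just escape, total mechanical energy must reach zero at infinity: ½mv²_min + U = 0, so ½mv²_min = −U = |kQq|/r.
|U| = |kQq|/r = (8.99×10⁹ N·m²/C²)(2.37×10⁻⁹)(2.82×10⁻⁹)/(0.230) = 2.61×10⁻⁷ J.

2.61×10⁻⁷ J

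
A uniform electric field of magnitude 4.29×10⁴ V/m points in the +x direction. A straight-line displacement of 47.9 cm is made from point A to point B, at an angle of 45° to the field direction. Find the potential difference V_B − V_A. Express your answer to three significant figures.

Only the component of displacement along E changes the potential: ΔV = −E·d·cosθ.
ΔV = −(4.29×10⁴ V/m)(0.479 m)cos45° = -1.45×10⁴ V.

-1.45×10⁴ V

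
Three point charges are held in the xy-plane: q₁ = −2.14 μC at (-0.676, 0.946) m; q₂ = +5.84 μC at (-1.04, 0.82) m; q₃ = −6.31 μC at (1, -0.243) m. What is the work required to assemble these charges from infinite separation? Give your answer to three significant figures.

The assembly work is the sum of pairwise potential energies, U = Σ_{i<j} kqᵢqⱼ/rᵢⱼ.
Pair separations: r₁₂ = 0.385 m, r₁₃ = 2.05 m, r₂₃ = 2.30 m.
U = (-0.292) + (0.0591) + (-0.144) = -0.377 J.

-0.377 J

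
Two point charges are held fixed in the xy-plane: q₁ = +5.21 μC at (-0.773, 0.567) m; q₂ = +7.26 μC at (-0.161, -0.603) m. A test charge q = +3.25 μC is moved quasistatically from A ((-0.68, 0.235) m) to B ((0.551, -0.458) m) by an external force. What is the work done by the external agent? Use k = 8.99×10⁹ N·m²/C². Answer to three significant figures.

For quasistatic motion the external work equals the change in potential energy: W_ext = qΔV = q(V_B − V_A).
At A: distances to the source charges are 0.345 m, 0.986 m; V_A = Σ kqᵢ/rᵢ = 2.02×10⁵ V.
At B: distances to the source charges are 1.67 m, 0.727 m; V_B = Σ kqᵢ/rᵢ = 1.18×10⁵ V.
ΔV = V_B − V_A = -8.43×10⁴ V.
W_ext = qΔV = (3.25×10⁻⁶ C)(-8.43×10⁴ V) = -0.274 J.

-0.274 J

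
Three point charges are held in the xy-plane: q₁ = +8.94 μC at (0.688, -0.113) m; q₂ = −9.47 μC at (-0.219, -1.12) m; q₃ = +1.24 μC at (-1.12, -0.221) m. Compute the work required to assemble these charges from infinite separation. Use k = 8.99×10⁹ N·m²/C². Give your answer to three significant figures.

The assembly work is the sum of pairwise potential energies, U = Σ_{i<j} kqᵢqⱼ/rᵢⱼ.
Pair separations: r₁₂ = 1.36 m, r₁₃ = 1.81 m, r₂₃ = 1.27 m.
U = (-0.562) + (0.0550) + (-0.0829) = -0.590 J.

-0.590 J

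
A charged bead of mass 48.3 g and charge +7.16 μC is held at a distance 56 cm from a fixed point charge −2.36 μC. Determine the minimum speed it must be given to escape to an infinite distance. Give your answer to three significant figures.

To just escape, total mechanical energy must reach zero at infinity: ½mv²_min + U = 0, so ½mv²_min = −U = |kQq|/r.
|U| = |kQq|/r = (8.99×10⁹ N·m²/C²)(2.36×10⁻⁶)(7.16×10⁻⁶)/(0.560) = 0.271 J.
v_min = √(2|U|/m) = √(2·0.271/0.0483) = 3.35 m/s.

3.35 m/s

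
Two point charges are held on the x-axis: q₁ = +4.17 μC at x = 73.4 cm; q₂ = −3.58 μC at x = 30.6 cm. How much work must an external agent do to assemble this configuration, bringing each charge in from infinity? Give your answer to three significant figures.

-0.314 J

The assembly work is the sum of pairwise potential energies, U = Σ_{i<j} kqᵢqⱼ/rᵢⱼ.
Pair separations: r₁₂ = 0.428 m.
U = (-0.314) = -0.314 J.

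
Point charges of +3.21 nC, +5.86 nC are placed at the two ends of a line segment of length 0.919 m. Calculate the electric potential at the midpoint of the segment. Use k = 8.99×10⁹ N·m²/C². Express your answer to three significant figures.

177 V

Electric potential is a scalar, so the contributions from each charge add algebraically: V = Σ kqᵢ/rᵢ.
Each charge is 0.460 m from the midpoint.
V = k[(3.21×10⁻⁹)/(0.460) + (5.86×10⁻⁹)/(0.460)] = 177 V.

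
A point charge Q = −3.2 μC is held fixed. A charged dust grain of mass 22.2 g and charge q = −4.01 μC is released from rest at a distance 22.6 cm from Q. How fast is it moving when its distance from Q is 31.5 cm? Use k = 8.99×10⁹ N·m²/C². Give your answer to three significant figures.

3.60 m/s

Only the electrostatic force acts, so mechanical energy is conserved: ½mv² = U₁ − U₂ = kQq(1/r₁ − 1/r₂).
U₁ − U₂ = (8.99×10⁹ N·m²/C²)(-3.20×10⁻⁶ C)(-4.01×10⁻⁶ C)(1/0.226 − 1/0.315) = 0.144 J.
v = √(2·0.144/0.0222) = 3.60 m/s.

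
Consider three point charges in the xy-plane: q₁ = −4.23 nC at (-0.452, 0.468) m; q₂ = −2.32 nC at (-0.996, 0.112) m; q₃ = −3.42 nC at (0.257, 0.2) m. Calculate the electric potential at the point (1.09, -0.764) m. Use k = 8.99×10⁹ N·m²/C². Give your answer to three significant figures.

-52.6 V

The total potential is the scalar sum of each charge's contribution, V = Σ kqᵢ/rᵢ.
Distances from the field point to each charge: r₁ = 1.97 m, r₂ = 2.26 m, r₃ = 1.27 m.
V = k[(-4.23×10⁻⁹)/(1.97) + (-2.32×10⁻⁹)/(2.26) + (-3.42×10⁻⁹)/(1.27)] = -52.6 V.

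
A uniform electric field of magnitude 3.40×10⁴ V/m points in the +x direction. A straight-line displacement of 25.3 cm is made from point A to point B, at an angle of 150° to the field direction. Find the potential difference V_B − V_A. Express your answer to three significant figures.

Only the component of displacement along E changes the potential: ΔV = −E·d·cosθ.
ΔV = −(3.40×10⁴ V/m)(0.253 m)cos150° = 7450 V.

7450 V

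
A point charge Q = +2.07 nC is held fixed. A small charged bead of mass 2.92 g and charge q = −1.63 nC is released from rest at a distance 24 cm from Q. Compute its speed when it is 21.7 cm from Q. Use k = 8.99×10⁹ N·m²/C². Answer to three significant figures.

3.03×10⁻³ m/s

Only the electrostatic force acts, so mechanical energy is conserved: ½mv² = U₁ − U₂ = kQq(1/r₁ − 1/r₂).
U₁ − U₂ = (8.99×10⁹ N·m²/C²)(2.07×10⁻⁹ C)(-1.63×10⁻⁹ C)(1/0.240 − 1/0.217) = 1.34×10⁻⁸ J.
v = √(2·1.34×10⁻⁸/2.92×10⁻³) = 3.03×10⁻³ m/s.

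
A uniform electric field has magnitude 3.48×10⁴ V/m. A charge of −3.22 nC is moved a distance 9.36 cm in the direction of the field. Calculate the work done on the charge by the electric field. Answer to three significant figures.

The potential change for a displacement 9.36 cm in the direction of the field is ΔV = −Ed = -3260 V.
W_field = −qΔV = -1.05×10⁻⁵ J.

-1.05×10⁻⁵ J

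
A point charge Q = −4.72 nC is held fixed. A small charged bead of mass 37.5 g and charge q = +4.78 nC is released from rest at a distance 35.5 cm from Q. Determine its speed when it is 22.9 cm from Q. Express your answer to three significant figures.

Only the electrostatic force acts, so mechanical energy is conserved: ½mv² = U₁ − U₂ = kQq(1/r₁ − 1/r₂).
U₁ − U₂ = (8.99×10⁹ N·m²/C²)(-4.72×10⁻⁹ C)(4.78×10⁻⁹ C)(1/0.355 − 1/0.229) = 3.14×10⁻⁷ J.
v = √(2·3.14×10⁻⁷/0.0375) = 4.09×10⁻³ m/s.

4.09×10⁻³ m/s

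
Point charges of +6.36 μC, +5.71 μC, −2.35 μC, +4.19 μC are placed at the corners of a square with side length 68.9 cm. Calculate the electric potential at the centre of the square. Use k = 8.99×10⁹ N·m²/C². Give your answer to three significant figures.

2.57×10⁵ V

The total potential is the scalar sum of each charge's contribution, V = Σ kqᵢ/rᵢ.
The distance from each corner to the centre is a√2/2 = 0.487 m.
V = k[(6.36×10⁻⁶)/(0.487) + (5.71×10⁻⁶)/(0.487) + (-2.35×10⁻⁶)/(0.487) + (4.19×10⁻⁶)/(0.487)] = 2.57×10⁵ V.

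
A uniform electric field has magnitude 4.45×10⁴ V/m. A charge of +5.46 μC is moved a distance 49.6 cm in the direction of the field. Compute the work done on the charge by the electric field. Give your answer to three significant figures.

The potential change for a displacement 49.6 cm in the direction of the field is ΔV = −Ed = -2.21×10⁴ V.
W_field = −qΔV = 0.121 J.

0.121 J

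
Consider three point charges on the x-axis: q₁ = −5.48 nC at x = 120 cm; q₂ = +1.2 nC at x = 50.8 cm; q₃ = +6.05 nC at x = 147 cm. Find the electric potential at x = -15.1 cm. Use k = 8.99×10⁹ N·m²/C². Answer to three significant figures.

13.5 V

Electric potential is a scalar, so the contributions from each charge add algebraically: V = Σ kqᵢ/rᵢ.
Distances from the field point to each charge: r₁ = 1.35 m, r₂ = 0.659 m, r₃ = 1.62 m.
V = k[(-5.48×10⁻⁹)/(1.35) + (1.20×10⁻⁹)/(0.659) + (6.05×10⁻⁹)/(1.62)] = 13.5 V.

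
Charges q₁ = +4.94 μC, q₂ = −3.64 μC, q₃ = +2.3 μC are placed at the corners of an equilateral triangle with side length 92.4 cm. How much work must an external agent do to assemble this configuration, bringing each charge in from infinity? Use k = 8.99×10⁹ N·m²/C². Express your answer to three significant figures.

The assembly work is the sum of pairwise potential energies, U = Σ_{i<j} kqᵢqⱼ/rᵢⱼ.
All three pair separations equal the side length, 0.924 m.
U = (-0.175) + (0.111) + (-0.0815) = -0.146 J.

-0.146 J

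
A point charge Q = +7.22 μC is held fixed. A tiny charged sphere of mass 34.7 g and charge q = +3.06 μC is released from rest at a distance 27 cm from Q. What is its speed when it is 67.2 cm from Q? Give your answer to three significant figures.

5.04 m/s

Only the electrostatic force acts, so mechanical energy is conserved: ½mv² = U₁ − U₂ = kQq(1/r₁ − 1/r₂).
U₁ − U₂ = (8.99×10⁹ N·m²/C²)(7.22×10⁻⁶ C)(3.06×10⁻⁶ C)(1/0.270 − 1/0.672) = 0.440 J.
v = √(2·0.440/0.0347) = 5.04 m/s.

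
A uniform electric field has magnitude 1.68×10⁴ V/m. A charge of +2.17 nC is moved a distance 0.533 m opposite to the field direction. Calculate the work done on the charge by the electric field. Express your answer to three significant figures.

The potential change for a displacement 0.533 m opposite to the field direction is ΔV = +Ed = 8950 V.
W_field = −qΔV = -1.94×10⁻⁵ J.

-1.94×10⁻⁵ J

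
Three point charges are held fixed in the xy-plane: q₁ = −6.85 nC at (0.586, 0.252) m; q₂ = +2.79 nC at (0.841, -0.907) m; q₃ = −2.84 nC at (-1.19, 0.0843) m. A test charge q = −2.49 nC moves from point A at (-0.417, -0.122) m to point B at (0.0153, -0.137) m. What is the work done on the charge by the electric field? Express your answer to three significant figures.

-3.80×10⁻⁸ J

The work done by the electric force is W_field = −ΔU = −q(V_B − V_A) = q(V_A − V_B).
At A: distances to the source charges are 1.07 m, 1.48 m, 0.800 m; V_A = Σ kqᵢ/rᵢ = -72.5 V.
At B: distances to the source charges are 0.691 m, 1.13 m, 1.23 m; V_B = Σ kqᵢ/rᵢ = -87.8 V.
ΔV = V_B − V_A = -15.3 V.
W_field = −qΔV = −(-2.49×10⁻⁹ C)(-15.3 V) = -3.80×10⁻⁸ J.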